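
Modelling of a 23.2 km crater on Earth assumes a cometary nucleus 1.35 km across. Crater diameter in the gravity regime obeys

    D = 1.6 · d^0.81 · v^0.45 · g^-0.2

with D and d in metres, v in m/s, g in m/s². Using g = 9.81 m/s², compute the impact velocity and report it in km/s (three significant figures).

Rearranging for v: v = [D / (1.6 · 1350^0.81 · 9.81^-0.2)]^(1/0.45).
D = 23200 m.
1350^0.81 = 343.2
9.81^-0.2 = 0.6334
Denominator = 1.6 × 343.2 × 0.6334 = 347.8
D / 347.8 = 23200 / 347.8 = 66.71
v = 66.71^(1/0.45) = 66.71^2.2222 = 11317 m/s

v ≈ 11.3 km/s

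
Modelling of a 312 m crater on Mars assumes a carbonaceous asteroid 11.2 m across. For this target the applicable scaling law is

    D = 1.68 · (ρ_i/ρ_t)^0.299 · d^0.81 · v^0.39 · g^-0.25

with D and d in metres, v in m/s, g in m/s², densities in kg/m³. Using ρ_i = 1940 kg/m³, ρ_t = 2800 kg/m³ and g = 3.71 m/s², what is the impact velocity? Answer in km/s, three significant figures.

Rearranging for v: v = [D / (1.68 · (1940/2800)^0.299 · 11.2^0.81 · 3.71^-0.25)]^(1/0.39).
(1940/2800)^0.299 = 0.8961
11.2^0.81 = 7.077
3.71^-0.25 = 0.7205
Denominator = 1.68 × 0.8961 × 7.077 × 0.7205 = 7.676
D / 7.676 = 312 / 7.676 = 40.65
v = 40.65^(1/0.39) = 40.65^2.5641 = 13360 m/s

v ≈ 13.4 km/s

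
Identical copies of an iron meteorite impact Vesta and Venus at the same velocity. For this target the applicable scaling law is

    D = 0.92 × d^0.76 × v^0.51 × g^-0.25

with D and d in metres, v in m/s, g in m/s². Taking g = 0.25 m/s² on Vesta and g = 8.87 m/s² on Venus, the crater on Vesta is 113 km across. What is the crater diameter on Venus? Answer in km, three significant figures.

All impactor-dependent factors cancel in the ratio, leaving D_Venus/D_Vesta = (g_Venus/g_Vesta)^-0.25.
(8.87/0.25)^-0.25 = 35.48^-0.25 = 0.4097
D_Venus = 0.4097 × 113 km = 46.3 km

D ≈ 46.3 km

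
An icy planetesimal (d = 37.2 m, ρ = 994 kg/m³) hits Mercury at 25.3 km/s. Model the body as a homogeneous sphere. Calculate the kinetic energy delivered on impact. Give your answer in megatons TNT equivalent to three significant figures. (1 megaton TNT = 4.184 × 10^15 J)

E ≈ 2.05 Mt TNT

v = 25300 m/s.
Mass m = (π/6) ρ d³ = (π/6) × 994 × (37.2)³ = 2.679 × 10^7 kg
E = ½ m v² = 0.5 × 2.679 × 10^7 × (25300)² = 8.574 × 10^15 J
   = 8.574 × 10^15 / 4.184×10^15 = 2.049 Mt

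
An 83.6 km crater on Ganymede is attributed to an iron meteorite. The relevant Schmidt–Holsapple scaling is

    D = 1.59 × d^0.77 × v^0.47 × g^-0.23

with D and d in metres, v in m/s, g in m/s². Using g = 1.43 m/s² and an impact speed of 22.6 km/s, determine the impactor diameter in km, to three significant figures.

Rearranging for d: d = [D / (1.59 · 22600^0.47 · 1.43^-0.23)]^(1/0.77).
D = 83600 m.
22600^0.47 = 111.3
1.43^-0.23 = 0.9210
Denominator = 1.59 × 111.3 × 0.9210 = 163.0
D / 163.0 = 83600 / 163.0 = 512.9
d = 512.9^(1/0.77) = 512.9^1.2987 = 3308 m

d ≈ 3.31 km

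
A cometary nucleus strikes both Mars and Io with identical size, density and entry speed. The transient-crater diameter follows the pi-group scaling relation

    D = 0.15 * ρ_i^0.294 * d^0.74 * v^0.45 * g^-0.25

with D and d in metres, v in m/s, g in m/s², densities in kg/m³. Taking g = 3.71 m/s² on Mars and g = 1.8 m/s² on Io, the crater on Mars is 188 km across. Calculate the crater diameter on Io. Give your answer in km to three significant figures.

D ≈ 225 km

All impactor-dependent factors cancel in the ratio, leaving D_Io/D_Mars = (g_Io/g_Mars)^-0.25.
(1.8/3.71)^-0.25 = 0.4852^-0.25 = 1.198
D_Io = 1.198 × 188 km = 225 km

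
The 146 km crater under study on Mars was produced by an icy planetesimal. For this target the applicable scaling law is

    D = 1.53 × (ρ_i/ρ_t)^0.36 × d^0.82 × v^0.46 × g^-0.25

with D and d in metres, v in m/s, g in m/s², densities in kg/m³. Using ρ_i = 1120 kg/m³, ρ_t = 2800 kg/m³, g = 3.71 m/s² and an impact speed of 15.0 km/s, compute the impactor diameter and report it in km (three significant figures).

d ≈ 12.0 km

Rearranging for d: d = [D / (1.53 · (1120/2800)^0.36 · 15000^0.46 · 3.71^-0.25)]^(1/0.82).
D = 146000 m.
(1120/2800)^0.36 = 0.7190
15000^0.46 = 83.37
3.71^-0.25 = 0.7205
Denominator = 1.53 × 0.7190 × 83.37 × 0.7205 = 66.08
D / 66.08 = 146000 / 66.08 = 2209
d = 2209^(1/0.82) = 2209^1.2195 = 11974 m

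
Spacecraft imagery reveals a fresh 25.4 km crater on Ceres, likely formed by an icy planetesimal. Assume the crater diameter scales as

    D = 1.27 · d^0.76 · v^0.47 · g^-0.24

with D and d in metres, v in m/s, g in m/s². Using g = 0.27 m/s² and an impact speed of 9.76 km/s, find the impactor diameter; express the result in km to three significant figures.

Rearranging for d: d = [D / (1.27 · 9760^0.47 · 0.27^-0.24)]^(1/0.76).
D = 25400 m.
9760^0.47 = 75.00
0.27^-0.24 = 1.369
Denominator = 1.27 × 75.00 × 1.369 = 130.4
D / 130.4 = 25400 / 130.4 = 194.8
d = 194.8^(1/0.76) = 194.8^1.3158 = 1030 m

d ≈ 1.03 km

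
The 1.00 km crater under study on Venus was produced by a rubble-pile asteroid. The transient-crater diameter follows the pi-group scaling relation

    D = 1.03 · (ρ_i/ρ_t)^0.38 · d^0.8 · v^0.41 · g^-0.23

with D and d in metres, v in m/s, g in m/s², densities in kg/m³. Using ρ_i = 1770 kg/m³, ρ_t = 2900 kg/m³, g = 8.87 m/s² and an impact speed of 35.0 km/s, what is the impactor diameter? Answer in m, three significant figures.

Rearranging for d: d = [D / (1.03 · (1770/2900)^0.38 · 35000^0.41 · 8.87^-0.23)]^(1/0.8).
D = 1000 m.
(1770/2900)^0.38 = 0.8289
35000^0.41 = 72.96
8.87^-0.23 = 0.6053
Denominator = 1.03 × 0.8289 × 72.96 × 0.6053 = 37.70
D / 37.70 = 1000 / 37.70 = 26.53
d = 26.53^(1/0.8) = 26.53^1.25 = 60.21 m

d ≈ 60.2 m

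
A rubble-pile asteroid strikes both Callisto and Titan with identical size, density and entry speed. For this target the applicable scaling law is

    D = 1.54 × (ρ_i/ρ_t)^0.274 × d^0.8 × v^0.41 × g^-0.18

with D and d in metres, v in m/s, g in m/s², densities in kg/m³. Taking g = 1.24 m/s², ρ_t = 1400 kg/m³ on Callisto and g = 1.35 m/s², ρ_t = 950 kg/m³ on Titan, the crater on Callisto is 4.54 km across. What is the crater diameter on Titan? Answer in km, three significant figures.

D ≈ 4.97 km

The impactor-only factors (d, v, ρ_i) cancel in the ratio, leaving D_Titan/D_Callisto = (g_Titan/g_Callisto)^-0.18 · (ρ_t,Callisto/ρ_t,Titan)^0.274.
(1.35/1.24)^-0.18 = 1.089^-0.18 = 0.9848
(1400/950)^0.274 = 1.474^0.274 = 1.112
Ratio = 0.9848 × 1.112 = 1.095
D_Titan = 1.095 × 4.54 km = 4.97 km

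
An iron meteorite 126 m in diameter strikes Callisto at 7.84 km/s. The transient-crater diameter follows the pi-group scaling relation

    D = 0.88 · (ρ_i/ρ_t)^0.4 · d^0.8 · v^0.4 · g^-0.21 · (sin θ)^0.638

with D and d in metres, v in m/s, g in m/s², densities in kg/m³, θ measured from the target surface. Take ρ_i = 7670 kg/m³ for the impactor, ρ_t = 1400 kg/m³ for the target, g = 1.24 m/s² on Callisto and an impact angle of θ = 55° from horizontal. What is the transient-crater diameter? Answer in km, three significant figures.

D ≈ 2.53 km

In SI units: v = 7840 m/s.
(ρ_i/ρ_t)^0.4 = (7670/1400)^0.4 = 1.975
d^0.8 = 126^0.8 = 47.90
v^0.4 = 7840^0.4 = 36.12
g^-0.21 = 1.24^-0.21 = 0.9558
(sin 55°)^0.638 = 0.8192^0.638 = 0.8805
D = 0.88 × 1.975 × 47.90 × 36.12 × 0.9558 × 0.8805 = 2531 m
   = 2.531 km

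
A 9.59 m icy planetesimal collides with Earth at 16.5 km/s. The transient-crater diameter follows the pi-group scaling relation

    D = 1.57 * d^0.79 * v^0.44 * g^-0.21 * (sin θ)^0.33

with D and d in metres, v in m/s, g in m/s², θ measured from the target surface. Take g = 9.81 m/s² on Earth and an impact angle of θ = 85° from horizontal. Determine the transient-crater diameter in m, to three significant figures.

D ≈ 415 m

In SI units: v = 16500 m/s.
d^0.79 = 9.59^0.79 = 5.965
v^0.44 = 16500^0.44 = 71.73
g^-0.21 = 9.81^-0.21 = 0.6191
(sin 85°)^0.33 = 0.9962^0.33 = 0.9987
D = 1.57 × 5.965 × 71.73 × 0.6191 × 0.9987 = 415.3 m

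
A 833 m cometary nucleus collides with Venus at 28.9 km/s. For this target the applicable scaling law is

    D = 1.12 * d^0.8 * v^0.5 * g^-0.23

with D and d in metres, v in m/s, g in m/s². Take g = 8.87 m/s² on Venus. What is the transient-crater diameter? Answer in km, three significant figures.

In SI units: v = 28900 m/s.
d^0.8 = 833^0.8 = 217.0
v^0.5 = 28900^0.5 = 170.0
g^-0.23 = 8.87^-0.23 = 0.6053
D = 1.12 × 217.0 × 170.0 × 0.6053 = 25009 m
   = 25.01 km

D ≈ 25.0 km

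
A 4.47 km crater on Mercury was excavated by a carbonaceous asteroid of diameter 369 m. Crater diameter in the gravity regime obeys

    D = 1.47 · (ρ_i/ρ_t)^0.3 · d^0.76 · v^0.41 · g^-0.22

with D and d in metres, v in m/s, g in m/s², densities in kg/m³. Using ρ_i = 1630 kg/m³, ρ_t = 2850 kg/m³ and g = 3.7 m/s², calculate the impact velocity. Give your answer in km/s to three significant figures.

v ≈ 16.6 km/s

Rearranging for v: v = [D / (1.47 · (1630/2850)^0.3 · 369^0.76 · 3.7^-0.22)]^(1/0.41).
D = 4470 m.
(1630/2850)^0.3 = 0.8457
369^0.76 = 89.32
3.7^-0.22 = 0.7499
Denominator = 1.47 × 0.8457 × 89.32 × 0.7499 = 83.27
D / 83.27 = 4470 / 83.27 = 53.68
v = 53.68^(1/0.41) = 53.68^2.439 = 16558 m/s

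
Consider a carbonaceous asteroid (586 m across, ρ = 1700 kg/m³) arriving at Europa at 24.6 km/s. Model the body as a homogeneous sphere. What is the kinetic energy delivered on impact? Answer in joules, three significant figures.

E ≈ 5.42 × 10^19 J

v = 24600 m/s.
Mass m = (π/6) ρ d³ = (π/6) × 1700 × (586)³ = 1.791 × 10^11 kg
E = ½ m v² = 0.5 × 1.791 × 10^11 × (24600)² = 5.419 × 10^19 J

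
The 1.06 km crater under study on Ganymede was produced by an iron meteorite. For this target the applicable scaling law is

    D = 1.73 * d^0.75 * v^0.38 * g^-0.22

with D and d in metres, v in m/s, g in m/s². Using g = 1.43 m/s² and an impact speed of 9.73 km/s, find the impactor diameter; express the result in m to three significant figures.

d ≈ 55.1 m

Rearranging for d: d = [D / (1.73 · 9730^0.38 · 1.43^-0.22)]^(1/0.75).
D = 1060 m.
9730^0.38 = 32.77
1.43^-0.22 = 0.9243
Denominator = 1.73 × 32.77 × 0.9243 = 52.40
D / 52.40 = 1060 / 52.40 = 20.23
d = 20.23^(1/0.75) = 20.23^1.3333 = 55.12 m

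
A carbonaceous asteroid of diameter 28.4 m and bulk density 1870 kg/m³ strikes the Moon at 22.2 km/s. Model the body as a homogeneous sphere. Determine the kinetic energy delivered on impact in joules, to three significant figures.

E ≈ 5.53 × 10^15 J

v = 22200 m/s.
Mass m = (π/6) ρ d³ = (π/6) × 1870 × (28.4)³ = 2.243 × 10^7 kg
E = ½ m v² = 0.5 × 2.243 × 10^7 × (22200)² = 5.527 × 10^15 J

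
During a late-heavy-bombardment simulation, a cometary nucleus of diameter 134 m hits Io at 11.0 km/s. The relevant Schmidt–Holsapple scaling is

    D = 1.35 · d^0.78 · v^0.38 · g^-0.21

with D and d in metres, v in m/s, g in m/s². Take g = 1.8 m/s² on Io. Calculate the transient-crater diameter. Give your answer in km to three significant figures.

D ≈ 1.87 km

In SI units: v = 11000 m/s.
d^0.78 = 134^0.78 = 45.62
v^0.38 = 11000^0.38 = 34.33
g^-0.21 = 1.8^-0.21 = 0.8839
D = 1.35 × 45.62 × 34.33 × 0.8839 = 1869 m
   = 1.869 km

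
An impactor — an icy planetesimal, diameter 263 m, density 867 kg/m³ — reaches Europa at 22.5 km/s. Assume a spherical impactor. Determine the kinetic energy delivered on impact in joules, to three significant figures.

E ≈ 2.09 × 10^18 J

v = 22500 m/s.
Mass m = (π/6) ρ d³ = (π/6) × 867 × (263)³ = 8.258 × 10^9 kg
E = ½ m v² = 0.5 × 8.258 × 10^9 × (22500)² = 2.090 × 10^18 J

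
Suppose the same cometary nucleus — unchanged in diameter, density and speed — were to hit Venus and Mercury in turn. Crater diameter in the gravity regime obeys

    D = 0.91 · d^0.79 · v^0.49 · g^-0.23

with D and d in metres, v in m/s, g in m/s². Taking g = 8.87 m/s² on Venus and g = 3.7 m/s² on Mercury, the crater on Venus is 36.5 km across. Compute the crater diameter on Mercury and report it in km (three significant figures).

All impactor-dependent factors cancel in the ratio, leaving D_Mercury/D_Venus = (g_Mercury/g_Venus)^-0.23.
(3.7/8.87)^-0.23 = 0.4171^-0.23 = 1.223
D_Mercury = 1.223 × 36.5 km = 44.6 km

D ≈ 44.6 km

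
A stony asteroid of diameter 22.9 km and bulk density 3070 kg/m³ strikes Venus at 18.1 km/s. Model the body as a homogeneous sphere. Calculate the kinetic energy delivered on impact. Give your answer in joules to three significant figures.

E ≈ 3.16 × 10^24 J

d = 22900 m; v = 18100 m/s.
Mass m = (π/6) ρ d³ = (π/6) × 3070 × (22900)³ = 1.930 × 10^16 kg
E = ½ m v² = 0.5 × 1.930 × 10^16 × (18100)² = 3.161 × 10^24 J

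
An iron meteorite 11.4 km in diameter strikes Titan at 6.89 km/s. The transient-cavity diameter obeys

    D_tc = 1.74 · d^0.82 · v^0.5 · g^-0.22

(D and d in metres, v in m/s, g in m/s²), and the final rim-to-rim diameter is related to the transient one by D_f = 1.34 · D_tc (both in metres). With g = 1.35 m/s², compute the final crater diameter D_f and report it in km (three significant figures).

D_f ≈ 384 km

In SI: d = 11400 m, v = 6890 m/s.
d^0.82 = 11400^0.82 = 2122
v^0.5 = 6890^0.5 = 83.01
g^-0.22 = 1.35^-0.22 = 0.9361
D_tc = 1.74 × 2122 × 83.01 × 0.9361 = 2.869 × 10^5 m
D_f = 1.34 × 2.869 × 10^5 = 3.844 × 10^5 m
     = 384.4 km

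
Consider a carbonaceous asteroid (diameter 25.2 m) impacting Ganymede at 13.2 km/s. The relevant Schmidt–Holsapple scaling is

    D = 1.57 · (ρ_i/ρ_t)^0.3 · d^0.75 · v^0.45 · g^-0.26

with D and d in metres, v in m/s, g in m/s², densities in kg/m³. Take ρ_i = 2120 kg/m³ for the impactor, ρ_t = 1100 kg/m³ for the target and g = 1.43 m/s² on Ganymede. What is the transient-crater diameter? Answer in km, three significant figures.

D ≈ 1.40 km

In SI units: v = 13200 m/s.
(ρ_i/ρ_t)^0.3 = (2120/1100)^0.3 = 1.218
d^0.75 = 25.2^0.75 = 11.25
v^0.45 = 13200^0.45 = 71.49
g^-0.26 = 1.43^-0.26 = 0.9112
D = 1.57 × 1.218 × 11.25 × 71.49 × 0.9112 = 1401 m
   = 1.401 km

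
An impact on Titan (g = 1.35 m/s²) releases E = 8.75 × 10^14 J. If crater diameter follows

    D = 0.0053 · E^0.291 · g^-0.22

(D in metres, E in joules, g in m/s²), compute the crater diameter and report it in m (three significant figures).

D ≈ 111 m

E^0.291 = (8.75 × 10^14)^0.291 = 2.229 × 10^4
g^-0.22 = 1.35^-0.22 = 0.9361
D = 0.0053 × 2.229 × 10^4 × 0.9361 = 110.6 m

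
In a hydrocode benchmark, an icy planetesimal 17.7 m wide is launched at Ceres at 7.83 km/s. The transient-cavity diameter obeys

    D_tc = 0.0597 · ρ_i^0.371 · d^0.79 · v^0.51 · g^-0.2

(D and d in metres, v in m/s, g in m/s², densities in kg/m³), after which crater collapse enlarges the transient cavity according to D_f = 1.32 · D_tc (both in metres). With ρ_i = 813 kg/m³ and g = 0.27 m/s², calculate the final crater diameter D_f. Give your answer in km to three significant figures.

v = 7830 m/s.
ρ_i^0.371 = 813^0.371 = 12.01
d^0.79 = 17.7^0.79 = 9.681
v^0.51 = 7830^0.51 = 96.79
g^-0.2 = 0.27^-0.2 = 1.299
D_tc = 0.0597 × 12.01 × 9.681 × 96.79 × 1.299 = 872.7 m
D_f = 1.32 × 872.7 = 1152 m
     = 1.152 km

D_f ≈ 1.15 km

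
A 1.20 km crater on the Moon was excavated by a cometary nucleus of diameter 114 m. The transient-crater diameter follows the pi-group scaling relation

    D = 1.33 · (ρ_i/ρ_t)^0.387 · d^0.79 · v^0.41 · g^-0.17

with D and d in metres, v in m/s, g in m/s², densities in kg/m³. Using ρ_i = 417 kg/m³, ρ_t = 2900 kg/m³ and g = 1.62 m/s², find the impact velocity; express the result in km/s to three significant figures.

Rearranging for v: v = [D / (1.33 · (417/2900)^0.387 · 114^0.79 · 1.62^-0.17)]^(1/0.41).
D = 1200 m.
(417/2900)^0.387 = 0.4721
114^0.79 = 42.17
1.62^-0.17 = 0.9213
Denominator = 1.33 × 0.4721 × 42.17 × 0.9213 = 24.39
D / 24.39 = 1200 / 24.39 = 49.20
v = 49.20^(1/0.41) = 49.20^2.439 = 13388 m/s

v ≈ 13.4 km/s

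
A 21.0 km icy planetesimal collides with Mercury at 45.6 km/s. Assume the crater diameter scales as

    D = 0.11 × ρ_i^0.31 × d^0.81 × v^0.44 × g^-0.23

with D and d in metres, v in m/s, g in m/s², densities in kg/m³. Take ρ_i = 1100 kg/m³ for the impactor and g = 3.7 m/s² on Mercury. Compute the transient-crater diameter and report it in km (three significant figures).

In SI units: d = 21000 m, v = 45600 m/s.
ρ_i^0.31 = 1100^0.31 = 8.767
d^0.81 = 21000^0.81 = 3170
v^0.44 = 45600^0.44 = 112.2
g^-0.23 = 3.7^-0.23 = 0.7401
D = 0.11 × 8.767 × 3170 × 112.2 × 0.7401 = 2.539 × 10^5 m
   = 253.9 km

D ≈ 254 km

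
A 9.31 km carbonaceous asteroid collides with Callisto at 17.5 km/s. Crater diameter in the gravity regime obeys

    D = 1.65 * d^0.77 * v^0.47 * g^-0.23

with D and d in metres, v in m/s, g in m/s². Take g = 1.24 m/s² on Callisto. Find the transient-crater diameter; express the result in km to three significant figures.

D ≈ 176 km

In SI units: d = 9310 m, v = 17500 m/s.
d^0.77 = 9310^0.77 = 1138
v^0.47 = 17500^0.47 = 98.68
g^-0.23 = 1.24^-0.23 = 0.9517
D = 1.65 × 1138 × 98.68 × 0.9517 = 1.763 × 10^5 m
   = 176.3 km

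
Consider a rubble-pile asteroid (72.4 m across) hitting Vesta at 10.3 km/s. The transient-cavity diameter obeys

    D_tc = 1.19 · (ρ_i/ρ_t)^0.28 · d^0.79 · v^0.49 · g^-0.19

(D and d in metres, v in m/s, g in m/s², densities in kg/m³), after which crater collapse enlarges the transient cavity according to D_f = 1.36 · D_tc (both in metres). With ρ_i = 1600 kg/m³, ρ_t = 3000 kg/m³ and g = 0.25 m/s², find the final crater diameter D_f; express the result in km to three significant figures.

v = 10300 m/s.
(ρ_i/ρ_t)^0.28 = (1600/3000)^0.28 = 0.8386
d^0.79 = 72.4^0.79 = 29.46
v^0.49 = 10300^0.49 = 92.53
g^-0.19 = 0.25^-0.19 = 1.301
D_tc = 1.19 × 0.8386 × 29.46 × 92.53 × 1.301 = 3539 m
D_f = 1.36 × 3539 = 4813 m
     = 4.813 km

D_f ≈ 4.81 km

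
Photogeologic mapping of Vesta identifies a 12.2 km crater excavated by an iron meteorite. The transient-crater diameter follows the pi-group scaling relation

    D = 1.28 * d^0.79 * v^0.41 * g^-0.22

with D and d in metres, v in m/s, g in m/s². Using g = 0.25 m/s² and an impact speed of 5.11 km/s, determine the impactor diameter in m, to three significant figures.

d ≈ 880 m

Rearranging for d: d = [D / (1.28 · 5110^0.41 · 0.25^-0.22)]^(1/0.79).
D = 12200 m.
5110^0.41 = 33.15
0.25^-0.22 = 1.357
Denominator = 1.28 × 33.15 × 1.357 = 57.58
D / 57.58 = 12200 / 57.58 = 211.9
d = 211.9^(1/0.79) = 211.9^1.2658 = 879.9 m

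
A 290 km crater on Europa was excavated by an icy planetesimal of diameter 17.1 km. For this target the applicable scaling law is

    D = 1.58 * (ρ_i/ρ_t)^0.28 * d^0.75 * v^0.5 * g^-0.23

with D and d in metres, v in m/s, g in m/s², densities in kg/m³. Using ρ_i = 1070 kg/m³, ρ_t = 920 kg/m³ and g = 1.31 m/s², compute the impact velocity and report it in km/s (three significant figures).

v ≈ 15.7 km/s

Rearranging for v: v = [D / (1.58 · (1070/920)^0.28 · 17100^0.75 · 1.31^-0.23)]^(1/0.5).
D = 290000 m.
(1070/920)^0.28 = 1.043
17100^0.75 = 1495
1.31^-0.23 = 0.9398
Denominator = 1.58 × 1.043 × 1495 × 0.9398 = 2315
D / 2315 = 290000 / 2315 = 125.3
v = 125.3^(1/0.5) = 125.3^2 = 15700 m/s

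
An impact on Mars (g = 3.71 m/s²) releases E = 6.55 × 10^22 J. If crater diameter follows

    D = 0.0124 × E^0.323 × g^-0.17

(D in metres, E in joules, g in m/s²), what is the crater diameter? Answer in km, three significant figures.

E^0.323 = (6.55 × 10^22)^0.323 = 2.342 × 10^7
g^-0.17 = 3.71^-0.17 = 0.8002
D = 0.0124 × 2.342 × 10^7 × 0.8002 = 2.324 × 10^5 m
   = 232.4 km

D ≈ 232 km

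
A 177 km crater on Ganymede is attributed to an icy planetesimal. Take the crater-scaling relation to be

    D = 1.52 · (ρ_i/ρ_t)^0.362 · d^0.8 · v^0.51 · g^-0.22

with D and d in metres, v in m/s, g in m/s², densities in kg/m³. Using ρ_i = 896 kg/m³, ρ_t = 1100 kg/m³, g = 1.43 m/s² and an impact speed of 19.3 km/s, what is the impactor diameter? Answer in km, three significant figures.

Rearranging for d: d = [D / (1.52 · (896/1100)^0.362 · 19300^0.51 · 1.43^-0.22)]^(1/0.8).
D = 177000 m.
(896/1100)^0.362 = 0.9284
19300^0.51 = 153.3
1.43^-0.22 = 0.9243
Denominator = 1.52 × 0.9284 × 153.3 × 0.9243 = 200.0
D / 200.0 = 177000 / 200.0 = 885.0
d = 885.0^(1/0.8) = 885.0^1.25 = 4827 m

d ≈ 4.83 km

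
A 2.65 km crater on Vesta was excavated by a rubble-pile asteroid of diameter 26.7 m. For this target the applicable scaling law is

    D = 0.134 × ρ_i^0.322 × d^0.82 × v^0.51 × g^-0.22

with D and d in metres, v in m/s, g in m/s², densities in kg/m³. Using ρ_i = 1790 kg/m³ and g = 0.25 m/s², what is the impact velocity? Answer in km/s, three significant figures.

Rearranging for v: v = [D / (0.134 · 1790^0.322 · 26.7^0.82 · 0.25^-0.22)]^(1/0.51).
D = 2650 m.
1790^0.322 = 11.15
26.7^0.82 = 14.78
0.25^-0.22 = 1.357
Denominator = 0.134 × 11.15 × 14.78 × 1.357 = 29.97
D / 29.97 = 2650 / 29.97 = 88.42
v = 88.42^(1/0.51) = 88.42^1.9608 = 6558 m/s

v ≈ 6.56 km/s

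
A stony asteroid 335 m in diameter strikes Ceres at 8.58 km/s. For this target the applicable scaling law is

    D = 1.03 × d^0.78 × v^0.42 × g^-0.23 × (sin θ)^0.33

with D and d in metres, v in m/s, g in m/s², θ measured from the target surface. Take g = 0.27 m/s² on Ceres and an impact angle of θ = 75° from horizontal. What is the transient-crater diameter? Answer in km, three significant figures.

D ≈ 5.76 km

In SI units: v = 8580 m/s.
d^0.78 = 335^0.78 = 93.23
v^0.42 = 8580^0.42 = 44.88
g^-0.23 = 0.27^-0.23 = 1.351
(sin 75°)^0.33 = 0.9659^0.33 = 0.9886
D = 1.03 × 93.23 × 44.88 × 1.351 × 0.9886 = 5756 m
   = 5.756 km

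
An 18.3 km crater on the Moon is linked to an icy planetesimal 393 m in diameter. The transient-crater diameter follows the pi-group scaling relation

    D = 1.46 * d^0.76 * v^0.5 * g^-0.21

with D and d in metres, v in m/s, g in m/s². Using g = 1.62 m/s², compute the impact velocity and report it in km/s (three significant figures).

Rearranging for v: v = [D / (1.46 · 393^0.76 · 1.62^-0.21)]^(1/0.5).
D = 18300 m.
393^0.76 = 93.70
1.62^-0.21 = 0.9037
Denominator = 1.46 × 93.70 × 0.9037 = 123.6
D / 123.6 = 18300 / 123.6 = 148.1
v = 148.1^(1/0.5) = 148.1^2 = 21934 m/s

v ≈ 21.9 km/s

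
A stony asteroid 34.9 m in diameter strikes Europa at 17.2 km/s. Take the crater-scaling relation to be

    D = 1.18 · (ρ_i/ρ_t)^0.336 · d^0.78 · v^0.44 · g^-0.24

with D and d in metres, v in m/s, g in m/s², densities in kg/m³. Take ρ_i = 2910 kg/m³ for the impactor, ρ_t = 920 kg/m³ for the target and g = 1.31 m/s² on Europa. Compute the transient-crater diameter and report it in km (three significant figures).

D ≈ 1.90 km

In SI units: v = 17200 m/s.
(ρ_i/ρ_t)^0.336 = (2910/920)^0.336 = 1.472
d^0.78 = 34.9^0.78 = 15.97
v^0.44 = 17200^0.44 = 73.05
g^-0.24 = 1.31^-0.24 = 0.9372
D = 1.18 × 1.472 × 15.97 × 73.05 × 0.9372 = 1899 m
   = 1.899 km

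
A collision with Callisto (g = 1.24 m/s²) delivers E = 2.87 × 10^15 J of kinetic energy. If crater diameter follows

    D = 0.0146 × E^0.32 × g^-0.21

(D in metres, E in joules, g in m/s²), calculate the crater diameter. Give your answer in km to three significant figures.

D ≈ 1.23 km

E^0.32 = (2.87 × 10^15)^0.32 = 8.841 × 10^4
g^-0.21 = 1.24^-0.21 = 0.9558
D = 0.0146 × 8.841 × 10^4 × 0.9558 = 1234 m
   = 1.234 km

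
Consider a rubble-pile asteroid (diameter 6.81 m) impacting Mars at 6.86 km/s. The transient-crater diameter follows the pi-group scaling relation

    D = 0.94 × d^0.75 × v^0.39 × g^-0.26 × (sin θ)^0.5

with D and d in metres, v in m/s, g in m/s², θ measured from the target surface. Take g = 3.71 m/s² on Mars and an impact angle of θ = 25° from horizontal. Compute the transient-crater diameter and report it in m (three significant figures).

In SI units: v = 6860 m/s.
d^0.75 = 6.81^0.75 = 4.216
v^0.39 = 6860^0.39 = 31.34
g^-0.26 = 3.71^-0.26 = 0.7112
(sin 25°)^0.5 = 0.4226^0.5 = 0.6501
D = 0.94 × 4.216 × 31.34 × 0.7112 × 0.6501 = 57.42 m

D ≈ 57.4 m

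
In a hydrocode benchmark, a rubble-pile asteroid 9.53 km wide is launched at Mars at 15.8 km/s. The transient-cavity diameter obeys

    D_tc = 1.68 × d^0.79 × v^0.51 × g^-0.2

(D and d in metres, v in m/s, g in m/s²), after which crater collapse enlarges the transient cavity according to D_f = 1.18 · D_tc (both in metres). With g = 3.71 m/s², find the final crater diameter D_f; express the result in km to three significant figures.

In SI: d = 9530 m, v = 15800 m/s.
d^0.79 = 9530^0.79 = 1392
v^0.51 = 15800^0.51 = 138.5
g^-0.2 = 3.71^-0.2 = 0.7694
D_tc = 1.68 × 1392 × 138.5 × 0.7694 = 2.492 × 10^5 m
D_f = 1.18 × 2.492 × 10^5 = 2.941 × 10^5 m
     = 294.1 km

D_f ≈ 294 km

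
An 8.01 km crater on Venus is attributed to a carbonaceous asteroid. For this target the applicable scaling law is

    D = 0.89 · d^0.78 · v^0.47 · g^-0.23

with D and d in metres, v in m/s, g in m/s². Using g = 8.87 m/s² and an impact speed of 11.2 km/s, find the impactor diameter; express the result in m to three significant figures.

d ≈ 811 m

Rearranging for d: d = [D / (0.89 · 11200^0.47 · 8.87^-0.23)]^(1/0.78).
D = 8010 m.
11200^0.47 = 80.01
8.87^-0.23 = 0.6053
Denominator = 0.89 × 80.01 × 0.6053 = 43.10
D / 43.10 = 8010 / 43.10 = 185.8
d = 185.8^(1/0.78) = 185.8^1.2821 = 811.2 m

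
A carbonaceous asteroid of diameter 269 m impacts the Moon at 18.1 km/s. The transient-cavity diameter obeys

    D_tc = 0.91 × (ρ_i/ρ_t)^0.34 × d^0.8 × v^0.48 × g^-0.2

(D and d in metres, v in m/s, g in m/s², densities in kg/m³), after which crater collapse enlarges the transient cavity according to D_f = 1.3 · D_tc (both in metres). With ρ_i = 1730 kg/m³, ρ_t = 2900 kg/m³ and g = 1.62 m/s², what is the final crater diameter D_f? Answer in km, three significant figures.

v = 18100 m/s.
(ρ_i/ρ_t)^0.34 = (1730/2900)^0.34 = 0.8389
d^0.8 = 269^0.8 = 87.86
v^0.48 = 18100^0.48 = 110.6
g^-0.2 = 1.62^-0.2 = 0.9080
D_tc = 0.91 × 0.8389 × 87.86 × 110.6 × 0.9080 = 6736 m
D_f = 1.3 × 6736 = 8757 m
     = 8.757 km

D_f ≈ 8.76 km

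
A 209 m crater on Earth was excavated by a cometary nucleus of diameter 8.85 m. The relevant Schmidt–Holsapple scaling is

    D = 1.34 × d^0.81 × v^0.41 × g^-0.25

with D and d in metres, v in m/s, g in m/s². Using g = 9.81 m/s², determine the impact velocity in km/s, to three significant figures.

Rearranging for v: v = [D / (1.34 · 8.85^0.81 · 9.81^-0.25)]^(1/0.41).
8.85^0.81 = 5.848
9.81^-0.25 = 0.5650
Denominator = 1.34 × 5.848 × 0.5650 = 4.428
D / 4.428 = 209 / 4.428 = 47.20
v = 47.20^(1/0.41) = 47.20^2.439 = 12099 m/s

v ≈ 12.1 km/s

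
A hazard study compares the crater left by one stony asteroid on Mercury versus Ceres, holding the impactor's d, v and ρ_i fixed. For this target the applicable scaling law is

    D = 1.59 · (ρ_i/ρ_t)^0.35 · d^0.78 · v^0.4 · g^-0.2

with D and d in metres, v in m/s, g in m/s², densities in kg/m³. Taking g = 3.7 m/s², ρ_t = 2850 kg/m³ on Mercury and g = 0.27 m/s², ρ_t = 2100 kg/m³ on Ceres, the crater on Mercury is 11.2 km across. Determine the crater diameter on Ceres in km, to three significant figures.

The impactor-only factors (d, v, ρ_i) cancel in the ratio, leaving D_Ceres/D_Mercury = (g_Ceres/g_Mercury)^-0.2 · (ρ_t,Mercury/ρ_t,Ceres)^0.35.
(0.27/3.7)^-0.2 = 0.07297^-0.2 = 1.688
(2850/2100)^0.35 = 1.357^0.35 = 1.113
Ratio = 1.688 × 1.113 = 1.879
D_Ceres = 1.879 × 11.2 km = 21.0 km

D ≈ 21.0 km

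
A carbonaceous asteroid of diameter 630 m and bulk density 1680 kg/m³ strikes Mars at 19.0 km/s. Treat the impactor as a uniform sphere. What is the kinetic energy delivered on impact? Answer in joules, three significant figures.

v = 19000 m/s.
Mass m = (π/6) ρ d³ = (π/6) × 1680 × (630)³ = 2.200 × 10^11 kg
E = ½ m v² = 0.5 × 2.200 × 10^11 × (19000)² = 3.971 × 10^19 J

E ≈ 3.97 × 10^19 J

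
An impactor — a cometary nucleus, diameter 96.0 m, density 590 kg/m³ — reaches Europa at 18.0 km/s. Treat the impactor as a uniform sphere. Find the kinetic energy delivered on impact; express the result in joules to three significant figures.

E ≈ 4.43 × 10^16 J

v = 18000 m/s.
Mass m = (π/6) ρ d³ = (π/6) × 590 × (96)³ = 2.733 × 10^8 kg
E = ½ m v² = 0.5 × 2.733 × 10^8 × (18000)² = 4.427 × 10^16 J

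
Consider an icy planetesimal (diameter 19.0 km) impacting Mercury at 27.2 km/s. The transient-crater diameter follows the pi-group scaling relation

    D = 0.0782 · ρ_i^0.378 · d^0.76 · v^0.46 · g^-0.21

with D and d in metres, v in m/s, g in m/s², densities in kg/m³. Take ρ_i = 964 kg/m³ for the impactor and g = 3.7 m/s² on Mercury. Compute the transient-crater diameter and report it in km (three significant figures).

In SI units: d = 19000 m, v = 27200 m/s.
ρ_i^0.378 = 964^0.378 = 13.43
d^0.76 = 19000^0.76 = 1786
v^0.46 = 27200^0.46 = 109.6
g^-0.21 = 3.7^-0.21 = 0.7598
D = 0.0782 × 13.43 × 1786 × 109.6 × 0.7598 = 1.562 × 10^5 m
   = 156.2 km

D ≈ 156 km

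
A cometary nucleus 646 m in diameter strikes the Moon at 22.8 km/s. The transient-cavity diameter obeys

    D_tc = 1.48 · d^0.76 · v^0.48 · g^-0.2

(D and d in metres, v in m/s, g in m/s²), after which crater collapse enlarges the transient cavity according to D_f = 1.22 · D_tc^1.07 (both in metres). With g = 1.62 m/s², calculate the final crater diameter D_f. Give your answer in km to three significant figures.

v = 22800 m/s.
d^0.76 = 646^0.76 = 136.7
v^0.48 = 22800^0.48 = 123.5
g^-0.2 = 1.62^-0.2 = 0.9080
D_tc = 1.48 × 136.7 × 123.5 × 0.9080 = 22690 m
D_f = 1.22 × (22690)^1.07 = 55860 m
     = 55.86 km

D_f ≈ 55.9 km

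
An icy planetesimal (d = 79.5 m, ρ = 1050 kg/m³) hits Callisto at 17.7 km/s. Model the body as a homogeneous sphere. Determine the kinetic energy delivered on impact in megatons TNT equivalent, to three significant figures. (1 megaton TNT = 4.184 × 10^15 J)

E ≈ 10.3 Mt TNT

v = 17700 m/s.
Mass m = (π/6) ρ d³ = (π/6) × 1050 × (79.5)³ = 2.762 × 10^8 kg
E = ½ m v² = 0.5 × 2.762 × 10^8 × (17700)² = 4.327 × 10^16 J
   = 4.327 × 10^16 / 4.184×10^15 = 10.34 Mt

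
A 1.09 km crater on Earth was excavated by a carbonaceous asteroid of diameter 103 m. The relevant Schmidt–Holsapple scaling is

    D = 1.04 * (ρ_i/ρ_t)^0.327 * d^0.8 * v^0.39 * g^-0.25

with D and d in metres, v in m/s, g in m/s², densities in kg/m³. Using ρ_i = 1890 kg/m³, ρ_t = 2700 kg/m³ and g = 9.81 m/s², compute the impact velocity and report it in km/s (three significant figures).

v ≈ 24.1 km/s

Rearranging for v: v = [D / (1.04 · (1890/2700)^0.327 · 103^0.8 · 9.81^-0.25)]^(1/0.39).
D = 1090 m.
(1890/2700)^0.327 = 0.8899
103^0.8 = 40.76
9.81^-0.25 = 0.5650
Denominator = 1.04 × 0.8899 × 40.76 × 0.5650 = 21.31
D / 21.31 = 1090 / 21.31 = 51.15
v = 51.15^(1/0.39) = 51.15^2.5641 = 24080 m/s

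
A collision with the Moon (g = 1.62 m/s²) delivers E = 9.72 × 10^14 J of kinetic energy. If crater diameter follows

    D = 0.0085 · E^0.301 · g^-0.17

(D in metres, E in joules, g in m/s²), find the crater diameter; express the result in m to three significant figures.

D ≈ 254 m

E^0.301 = (9.72 × 10^14)^0.301 = 3.246 × 10^4
g^-0.17 = 1.62^-0.17 = 0.9213
D = 0.0085 × 3.246 × 10^4 × 0.9213 = 254.2 m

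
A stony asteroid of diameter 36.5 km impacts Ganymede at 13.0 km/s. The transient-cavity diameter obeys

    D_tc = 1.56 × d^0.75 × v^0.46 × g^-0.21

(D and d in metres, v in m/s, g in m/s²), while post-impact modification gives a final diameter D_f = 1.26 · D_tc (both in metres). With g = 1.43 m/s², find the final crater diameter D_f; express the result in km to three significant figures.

D_f ≈ 376 km

In SI: d = 36500 m, v = 13000 m/s.
d^0.75 = 36500^0.75 = 2641
v^0.46 = 13000^0.46 = 78.06
g^-0.21 = 1.43^-0.21 = 0.9276
D_tc = 1.56 × 2641 × 78.06 × 0.9276 = 2.983 × 10^5 m
D_f = 1.26 × 2.983 × 10^5 = 3.759 × 10^5 m
     = 375.9 km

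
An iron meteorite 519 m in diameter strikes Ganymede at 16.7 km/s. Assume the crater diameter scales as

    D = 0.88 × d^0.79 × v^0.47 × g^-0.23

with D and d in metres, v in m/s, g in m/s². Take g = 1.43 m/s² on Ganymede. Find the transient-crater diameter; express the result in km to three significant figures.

D ≈ 10.9 km

In SI units: v = 16700 m/s.
d^0.79 = 519^0.79 = 139.6
v^0.47 = 16700^0.47 = 96.53
g^-0.23 = 1.43^-0.23 = 0.9210
D = 0.88 × 139.6 × 96.53 × 0.9210 = 10922 m
   = 10.92 km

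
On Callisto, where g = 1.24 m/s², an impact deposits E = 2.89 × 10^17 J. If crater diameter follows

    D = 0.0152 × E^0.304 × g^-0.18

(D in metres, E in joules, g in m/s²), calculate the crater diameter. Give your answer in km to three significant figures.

D ≈ 2.97 km

E^0.304 = (2.89 × 10^17)^0.304 = 2.033 × 10^5
g^-0.18 = 1.24^-0.18 = 0.9620
D = 0.0152 × 2.033 × 10^5 × 0.9620 = 2973 m
   = 2.973 km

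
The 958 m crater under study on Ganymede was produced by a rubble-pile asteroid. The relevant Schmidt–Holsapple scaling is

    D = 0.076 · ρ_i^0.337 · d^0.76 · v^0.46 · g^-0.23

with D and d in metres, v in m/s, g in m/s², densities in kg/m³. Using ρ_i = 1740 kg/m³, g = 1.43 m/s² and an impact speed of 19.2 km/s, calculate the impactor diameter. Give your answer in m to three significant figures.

Rearranging for d: d = [D / (0.076 · 1740^0.337 · 19200^0.46 · 1.43^-0.23)]^(1/0.76).
1740^0.337 = 12.36
19200^0.46 = 93.39
1.43^-0.23 = 0.9210
Denominator = 0.076 × 12.36 × 93.39 × 0.9210 = 80.80
D / 80.80 = 958 / 80.80 = 11.86
d = 11.86^(1/0.76) = 11.86^1.3158 = 25.90 m

d ≈ 25.9 m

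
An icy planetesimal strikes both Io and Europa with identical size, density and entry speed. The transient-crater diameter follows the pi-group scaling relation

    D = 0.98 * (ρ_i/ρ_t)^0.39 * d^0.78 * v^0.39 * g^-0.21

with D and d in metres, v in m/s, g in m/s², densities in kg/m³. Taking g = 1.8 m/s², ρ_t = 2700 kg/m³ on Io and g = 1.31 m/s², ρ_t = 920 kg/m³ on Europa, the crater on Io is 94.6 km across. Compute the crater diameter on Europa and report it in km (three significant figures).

D ≈ 154 km

The impactor-only factors (d, v, ρ_i) cancel in the ratio, leaving D_Europa/D_Io = (g_Europa/g_Io)^-0.21 · (ρ_t,Io/ρ_t,Europa)^0.39.
(1.31/1.8)^-0.21 = 0.7278^-0.21 = 1.069
(2700/920)^0.39 = 2.935^0.39 = 1.522
Ratio = 1.069 × 1.522 = 1.627
D_Europa = 1.627 × 94.6 km = 154 km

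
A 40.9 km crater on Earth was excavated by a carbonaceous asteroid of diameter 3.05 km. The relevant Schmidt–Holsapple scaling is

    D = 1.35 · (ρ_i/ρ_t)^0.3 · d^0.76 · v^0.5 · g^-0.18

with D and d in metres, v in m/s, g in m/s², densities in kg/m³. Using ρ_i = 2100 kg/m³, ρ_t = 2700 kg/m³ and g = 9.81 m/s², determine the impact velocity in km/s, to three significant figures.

Rearranging for v: v = [D / (1.35 · (2100/2700)^0.3 · 3050^0.76 · 9.81^-0.18)]^(1/0.5).
D = 40900 m.
(2100/2700)^0.3 = 0.9274
3050^0.76 = 444.7
9.81^-0.18 = 0.6630
Denominator = 1.35 × 0.9274 × 444.7 × 0.6630 = 369.1
D / 369.1 = 40900 / 369.1 = 110.8
v = 110.8^(1/0.5) = 110.8^2 = 12277 m/s

v ≈ 12.3 km/s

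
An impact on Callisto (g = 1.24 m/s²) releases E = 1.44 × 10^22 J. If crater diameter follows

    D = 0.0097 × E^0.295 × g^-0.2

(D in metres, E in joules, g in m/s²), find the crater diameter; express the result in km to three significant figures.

E^0.295 = (1.44 × 10^22)^0.295 = 3.441 × 10^6
g^-0.2 = 1.24^-0.2 = 0.9579
D = 0.0097 × 3.441 × 10^6 × 0.9579 = 31972 m
   = 31.97 km

D ≈ 32.0 km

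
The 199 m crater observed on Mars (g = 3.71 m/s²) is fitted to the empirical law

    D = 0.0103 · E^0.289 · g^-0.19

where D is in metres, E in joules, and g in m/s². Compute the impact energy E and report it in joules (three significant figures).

E ≈ 1.60 × 10^15 J

Rearranging: E = [D / (0.0103 · g^-0.19)]^(1/0.289).
g^-0.19 = 3.71^-0.19 = 0.7795
D / (0.0103 × 0.7795) = 199 / (8.029 × 10^-3) = 2.479 × 10^4
E = (2.479 × 10^4)^3.4602 = 1.604 × 10^15 J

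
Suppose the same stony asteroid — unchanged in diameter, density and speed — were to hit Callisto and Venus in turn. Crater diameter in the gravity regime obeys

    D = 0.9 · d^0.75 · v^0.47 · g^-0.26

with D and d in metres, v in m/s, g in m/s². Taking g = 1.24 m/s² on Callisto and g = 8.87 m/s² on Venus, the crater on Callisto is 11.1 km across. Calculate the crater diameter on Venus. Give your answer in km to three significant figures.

D ≈ 6.66 km

All impactor-dependent factors cancel in the ratio, leaving D_Venus/D_Callisto = (g_Venus/g_Callisto)^-0.26.
(8.87/1.24)^-0.26 = 7.153^-0.26 = 0.5996
D_Venus = 0.5996 × 11.1 km = 6.66 km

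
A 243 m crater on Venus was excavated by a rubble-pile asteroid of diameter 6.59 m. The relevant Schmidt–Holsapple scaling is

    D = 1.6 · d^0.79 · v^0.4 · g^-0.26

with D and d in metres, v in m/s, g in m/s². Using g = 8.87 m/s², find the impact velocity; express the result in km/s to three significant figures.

v ≈ 28.4 km/s

Rearranging for v: v = [D / (1.6 · 6.59^0.79 · 8.87^-0.26)]^(1/0.4).
6.59^0.79 = 4.435
8.87^-0.26 = 0.5669
Denominator = 1.6 × 4.435 × 0.5669 = 4.023
D / 4.023 = 243 / 4.023 = 60.40
v = 60.40^(1/0.4) = 60.40^2.5 = 28353 m/s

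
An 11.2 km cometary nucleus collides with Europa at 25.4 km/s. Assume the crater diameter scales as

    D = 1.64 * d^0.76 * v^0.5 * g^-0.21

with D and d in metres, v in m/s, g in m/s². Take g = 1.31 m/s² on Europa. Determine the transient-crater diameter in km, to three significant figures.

D ≈ 295 km

In SI units: d = 11200 m, v = 25400 m/s.
d^0.76 = 11200^0.76 = 1195
v^0.5 = 25400^0.5 = 159.4
g^-0.21 = 1.31^-0.21 = 0.9449
D = 1.64 × 1195 × 159.4 × 0.9449 = 2.952 × 10^5 m
   = 295.2 km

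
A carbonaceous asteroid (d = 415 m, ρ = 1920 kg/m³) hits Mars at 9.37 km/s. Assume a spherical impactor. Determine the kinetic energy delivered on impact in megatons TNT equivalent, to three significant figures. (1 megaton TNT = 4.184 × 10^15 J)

E ≈ 754 Mt TNT

v = 9370 m/s.
Mass m = (π/6) ρ d³ = (π/6) × 1920 × (415)³ = 7.185 × 10^10 kg
E = ½ m v² = 0.5 × 7.185 × 10^10 × (9370)² = 3.154 × 10^18 J
   = 3.154 × 10^18 / 4.184×10^15 = 753.8 Mt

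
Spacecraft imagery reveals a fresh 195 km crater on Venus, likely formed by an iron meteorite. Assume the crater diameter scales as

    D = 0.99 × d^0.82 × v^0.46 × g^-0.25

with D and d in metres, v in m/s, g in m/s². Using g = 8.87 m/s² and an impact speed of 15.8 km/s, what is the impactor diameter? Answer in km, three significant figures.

Rearranging for d: d = [D / (0.99 · 15800^0.46 · 8.87^-0.25)]^(1/0.82).
D = 195000 m.
15800^0.46 = 85.39
8.87^-0.25 = 0.5795
Denominator = 0.99 × 85.39 × 0.5795 = 48.99
D / 48.99 = 195000 / 48.99 = 3980
d = 3980^(1/0.82) = 3980^1.2195 = 24550 m

d ≈ 24.6 km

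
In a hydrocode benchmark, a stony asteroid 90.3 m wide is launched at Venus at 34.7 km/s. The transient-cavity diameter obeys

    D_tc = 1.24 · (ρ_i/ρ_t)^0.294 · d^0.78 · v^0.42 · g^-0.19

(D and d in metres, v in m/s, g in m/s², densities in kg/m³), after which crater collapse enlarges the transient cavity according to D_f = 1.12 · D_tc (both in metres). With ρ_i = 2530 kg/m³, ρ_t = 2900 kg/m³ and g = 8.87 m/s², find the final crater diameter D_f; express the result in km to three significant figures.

v = 34700 m/s.
(ρ_i/ρ_t)^0.294 = (2530/2900)^0.294 = 0.9607
d^0.78 = 90.3^0.78 = 33.53
v^0.42 = 34700^0.42 = 80.71
g^-0.19 = 8.87^-0.19 = 0.6605
D_tc = 1.24 × 0.9607 × 33.53 × 80.71 × 0.6605 = 2129 m
D_f = 1.12 × 2129 = 2384 m
     = 2.384 km

D_f ≈ 2.38 km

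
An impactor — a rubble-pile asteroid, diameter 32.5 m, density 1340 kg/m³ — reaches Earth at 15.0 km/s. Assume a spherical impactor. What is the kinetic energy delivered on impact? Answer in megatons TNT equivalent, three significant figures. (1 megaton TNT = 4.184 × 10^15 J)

E ≈ 0.648 Mt TNT

v = 15000 m/s.
Mass m = (π/6) ρ d³ = (π/6) × 1340 × (32.5)³ = 2.409 × 10^7 kg
E = ½ m v² = 0.5 × 2.409 × 10^7 × (15000)² = 2.710 × 10^15 J
   = 2.710 × 10^15 / 4.184×10^15 = 0.6477 Mt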